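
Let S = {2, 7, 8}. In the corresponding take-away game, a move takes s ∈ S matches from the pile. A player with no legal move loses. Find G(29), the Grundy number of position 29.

n :  0  1  2  3  4  5  6  7  8  9 10 11 12 13 14 15 16 17 18 19 20 21 22 23 24 25 26 27 28 29
G :  0  0  1  1  0  0  1  1  2  2  0  3  1  2  0  0  1  1  2  0  0  1  1  2  0  0  1  1  2  0

0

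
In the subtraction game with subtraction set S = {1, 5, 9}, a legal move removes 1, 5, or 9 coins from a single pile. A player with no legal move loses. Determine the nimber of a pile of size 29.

1

G(0) = 0
G(1) = mex{0} = 1
G(2) = mex{1} = 0
G(3) = mex{0} = 1
G(4) = mex{1} = 0
G(5) = mex{0,0} = 1
G(6) = mex{1,1} = 0
G(7) = mex{0,0} = 1
G(8) = mex{1,1} = 0
G(9) = mex{0,0,0} = 1
G(10) = mex{1,1,1} = 0
G(11) = mex{0,0,0} = 1
G(12) = mex{1,1,1} = 0
G(13) = mex{0,0,0} = 1
G(14) = mex{1,1,1} = 0
G(15) = mex{0,0,0} = 1
G(16) = mex{1,1,1} = 0
G(17) = mex{0,0,0} = 1
G(18) = mex{1,1,1} = 0
G(19) = mex{0,0,0} = 1
G(20) = mex{1,1,1} = 0
G(21) = mex{0,0,0} = 1
G(22) = mex{1,1,1} = 0
G(23) = mex{0,0,0} = 1
G(24) = mex{1,1,1} = 0
G(25) = mex{0,0,0} = 1
G(26) = mex{1,1,1} = 0
G(27) = mex{0,0,0} = 1
G(28) = mex{1,1,1} = 0
G(29) = mex{0,0,0} = 1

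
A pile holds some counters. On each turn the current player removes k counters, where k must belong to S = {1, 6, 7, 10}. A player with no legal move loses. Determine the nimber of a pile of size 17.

n :  0  1  2  3  4  5  6  7  8  9 10 11 12 13 14 15 16 17
G :  0  1  0  1  0  1  2  3  2  3  2  3  4  0  1  0  1  0

0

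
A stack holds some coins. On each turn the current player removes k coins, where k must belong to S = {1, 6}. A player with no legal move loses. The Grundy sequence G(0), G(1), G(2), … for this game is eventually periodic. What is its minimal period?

n :  0  1  2  3  4  5  6  7  8  9 10 11 12 13 14 15
G :  0  1  0  1  0  1  2  0  1  0  1  0  1  2  0  1
G(n+7) = G(n) holds for n = 0,…,5 (a full window of length max(S) = 6), so the sequence is purely periodic with period 7.

7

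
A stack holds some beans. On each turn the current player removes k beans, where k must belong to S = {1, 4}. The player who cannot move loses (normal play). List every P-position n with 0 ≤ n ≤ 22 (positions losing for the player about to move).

n :  0  1  2  3  4  5  6  7  8  9 10 11 12 13 14 15 16 17 18 19 20 21 22
G :  0  1  0  1  2  0  1  0  1  2  0  1  0  1  2  0  1  0  1  2  0  1  0
P-positions are exactly the n with G(n) = 0.

0, 2, 5, 7, 10, 12, 15, 17, 20, 22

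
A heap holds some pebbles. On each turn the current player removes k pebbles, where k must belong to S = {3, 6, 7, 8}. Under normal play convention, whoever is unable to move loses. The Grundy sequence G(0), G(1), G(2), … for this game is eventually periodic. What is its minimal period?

11

n :  0  1  2  3  4  5  6  7  8  9 10 11 12 13 14 15 16 17 18 19 20 21 22 23
G :  0  0  0  1  1  1  2  2  2  3  3  0  0  0  1  1  1  2  2  2  3  3  0  0
G(n+11) = G(n) holds for n = 0,…,7 (a full window of length max(S) = 8), so the sequence is purely periodic with period 11.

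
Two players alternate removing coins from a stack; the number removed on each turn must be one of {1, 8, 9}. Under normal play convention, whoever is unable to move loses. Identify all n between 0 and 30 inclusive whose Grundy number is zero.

0, 2, 4, 6, 16, 18, 20, 22

G(0) = 0
G(1) = mex{0} = 1
G(2) = mex{1} = 0
G(3) = mex{0} = 1
G(4) = mex{1} = 0
G(5) = mex{0} = 1
G(6) = mex{1} = 0
G(7) = mex{0} = 1
G(8) = mex{1,0} = 2
G(9) = mex{2,1,0} = 3
G(10) = mex{3,0,1} = 2
G(11) = mex{2,1,0} = 3
G(12) = mex{3,0,1} = 2
G(13) = mex{2,1,0} = 3
G(14) = mex{3,0,1} = 2
G(15) = mex{2,1,0} = 3
G(16) = mex{3,2,1} = 0
G(17) = mex{0,3,2} = 1
G(18) = mex{1,2,3} = 0
G(19) = mex{0,3,2} = 1
G(20) = mex{1,2,3} = 0
G(21) = mex{0,3,2} = 1
G(22) = mex{1,2,3} = 0
G(23) = mex{0,3,2} = 1
G(24) = mex{1,0,3} = 2
G(25) = mex{2,1,0} = 3
G(26) = mex{3,0,1} = 2
G(27) = mex{2,1,0} = 3
G(28) = mex{3,0,1} = 2
G(29) = mex{2,1,0} = 3
G(30) = mex{3,0,1} = 2
P-positions are exactly the n with G(n) = 0.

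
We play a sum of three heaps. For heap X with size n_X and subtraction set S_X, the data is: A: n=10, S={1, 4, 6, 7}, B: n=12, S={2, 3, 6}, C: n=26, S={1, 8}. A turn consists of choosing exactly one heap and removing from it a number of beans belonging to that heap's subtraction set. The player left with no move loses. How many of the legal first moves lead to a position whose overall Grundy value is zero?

1

Heap A, S = {1, 4, 6, 7}:
n :  0  1  2  3  4  5  6  7  8  9 10
G :  0  1  0  1  2  0  1  2  3  2  0
G_A(10) = 0.
Heap B, S = {2, 3, 6}:
n :  0  1  2  3  4  5  6  7  8  9 10 11 12
G :  0  0  1  1  2  0  3  1  2  0  0  1  1
G_B(12) = 1.
Heap C, S = {1, 8}:
G(0) = 0
G(1) = mex{0} = 1
G(2) = mex{1} = 0
G(3) = mex{0} = 1
G(4) = mex{1} = 0
G(5) = mex{0} = 1
G(6) = mex{1} = 0
G(7) = mex{0} = 1
G(8) = mex{1,0} = 2
G(9) = mex{2,1} = 0
G(10) = mex{0,0} = 1
G(11) = mex{1,1} = 0
G(12) = mex{0,0} = 1
G(13) = mex{1,1} = 0
G(14) = mex{0,0} = 1
G(15) = mex{1,1} = 0
G(16) = mex{0,2} = 1
G(17) = mex{1,0} = 2
G(18) = mex{2,1} = 0
G(19) = mex{0,0} = 1
G(20) = mex{1,1} = 0
G(21) = mex{0,0} = 1
G(22) = mex{1,1} = 0
G(23) = mex{0,0} = 1
G(24) = mex{1,1} = 0
G(25) = mex{0,2} = 1
G(26) = mex{1,0} = 2
G_C(26) = 2.
Combined Grundy value = 0 ⊕ 1 ⊕ 2 = 3.
A winning move leaves total XOR = 0, i.e. changes one component's Grundy value g to g ⊕ X where X is the current total.
Heap A: need g' = 0⊕3 = 3. Options: 10−1→G=2, 10−4→G=1, 10−6→G=2, 10−7→G=1. Hits: 0.
Heap B: need g' = 1⊕3 = 2. Options: 12−2→G=0, 12−3→G=0, 12−6→G=3. Hits: 0.
Heap C: need g' = 2⊕3 = 1. Options: 26−1→G=1, 26−8→G=0. Hits: 1.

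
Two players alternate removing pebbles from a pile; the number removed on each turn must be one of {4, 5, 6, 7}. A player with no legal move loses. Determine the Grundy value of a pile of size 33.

n :  0  1  2  3  4  5  6  7  8  9 10 11 12 13 14 15 16 17 18 19 20 21 22 23 24 25 26 27 28 29 30 31 32 33
G :  0  0  0  0  1  1  1  1  2  2  2  0  0  0  0  1  1  1  1  2  2  2  0  0  0  0  1  1  1  1  2  2  2  0

0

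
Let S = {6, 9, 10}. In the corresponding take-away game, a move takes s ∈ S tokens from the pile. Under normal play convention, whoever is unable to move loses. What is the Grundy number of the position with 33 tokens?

0

G(0) = 0
G(1) = mex{} = 0
G(2) = mex{} = 0
G(3) = mex{} = 0
G(4) = mex{} = 0
G(5) = mex{} = 0
G(6) = mex{0} = 1
G(7) = mex{0} = 1
G(8) = mex{0} = 1
G(9) = mex{0,0} = 1
G(10) = mex{0,0,0} = 1
G(11) = mex{0,0,0} = 1
G(12) = mex{1,0,0} = 2
G(13) = mex{1,0,0} = 2
G(14) = mex{1,0,0} = 2
G(15) = mex{1,1,0} = 2
G(16) = mex{1,1,1} = 0
G(17) = mex{1,1,1} = 0
G(18) = mex{2,1,1} = 0
G(19) = mex{2,1,1} = 0
G(20) = mex{2,1,1} = 0
G(21) = mex{2,2,1} = 0
G(22) = mex{0,2,2} = 1
G(23) = mex{0,2,2} = 1
G(24) = mex{0,2,2} = 1
G(25) = mex{0,0,2} = 1
G(26) = mex{0,0,0} = 1
G(27) = mex{0,0,0} = 1
G(28) = mex{1,0,0} = 2
G(29) = mex{1,0,0} = 2
G(30) = mex{1,0,0} = 2
G(31) = mex{1,1,0} = 2
G(32) = mex{1,1,1} = 0
G(33) = mex{1,1,1} = 0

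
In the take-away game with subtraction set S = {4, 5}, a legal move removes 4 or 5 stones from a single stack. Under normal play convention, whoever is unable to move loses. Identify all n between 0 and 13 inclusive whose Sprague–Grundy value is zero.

G(0) = 0
G(1) = mex{} = 0
G(2) = mex{} = 0
G(3) = mex{} = 0
G(4) = mex{0} = 1
G(5) = mex{0,0} = 1
G(6) = mex{0,0} = 1
G(7) = mex{0,0} = 1
G(8) = mex{1,0} = 2
G(9) = mex{1,1} = 0
G(10) = mex{1,1} = 0
G(11) = mex{1,1} = 0
G(12) = mex{2,1} = 0
G(13) = mex{0,2} = 1
P-positions are exactly the n with G(n) = 0.

0, 1, 2, 3, 9, 10, 11, 12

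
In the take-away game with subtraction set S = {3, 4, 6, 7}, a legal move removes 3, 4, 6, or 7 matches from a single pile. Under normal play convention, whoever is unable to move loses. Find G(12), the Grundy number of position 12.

0

n :  0  1  2  3  4  5  6  7  8  9 10 11 12
G :  0  0  0  1  1  1  2  2  2  3  0  0  0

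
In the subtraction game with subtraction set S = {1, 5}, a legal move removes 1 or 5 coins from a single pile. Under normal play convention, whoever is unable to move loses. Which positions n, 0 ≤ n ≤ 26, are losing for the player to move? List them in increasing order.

0, 2, 4, 6, 8, 10, 12, 14, 16, 18, 20, 22, 24, 26

G(0) = 0
G(1) = mex{0} = 1
G(2) = mex{1} = 0
G(3) = mex{0} = 1
G(4) = mex{1} = 0
G(5) = mex{0,0} = 1
G(6) = mex{1,1} = 0
G(7) = mex{0,0} = 1
G(8) = mex{1,1} = 0
G(9) = mex{0,0} = 1
G(10) = mex{1,1} = 0
G(11) = mex{0,0} = 1
G(12) = mex{1,1} = 0
G(13) = mex{0,0} = 1
G(14) = mex{1,1} = 0
G(15) = mex{0,0} = 1
G(16) = mex{1,1} = 0
G(17) = mex{0,0} = 1
G(18) = mex{1,1} = 0
G(19) = mex{0,0} = 1
G(20) = mex{1,1} = 0
G(21) = mex{0,0} = 1
G(22) = mex{1,1} = 0
G(23) = mex{0,0} = 1
G(24) = mex{1,1} = 0
G(25) = mex{0,0} = 1
G(26) = mex{1,1} = 0
P-positions are exactly the n with G(n) = 0.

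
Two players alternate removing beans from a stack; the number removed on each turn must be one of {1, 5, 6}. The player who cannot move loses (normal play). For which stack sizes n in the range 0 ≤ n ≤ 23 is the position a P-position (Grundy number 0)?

0, 2, 4, 11, 13, 15, 22

n :  0  1  2  3  4  5  6  7  8  9 10 11 12 13 14 15 16 17 18 19 20 21 22 23
G :  0  1  0  1  0  1  2  3  2  3  2  0  1  0  1  0  1  2  3  2  3  2  0  1
P-positions are exactly the n with G(n) = 0.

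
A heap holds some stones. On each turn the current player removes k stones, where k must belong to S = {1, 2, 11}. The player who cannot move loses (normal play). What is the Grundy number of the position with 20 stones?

G(0) = 0
G(1) = mex{0} = 1
G(2) = mex{1,0} = 2
G(3) = mex{2,1} = 0
G(4) = mex{0,2} = 1
G(5) = mex{1,0} = 2
G(6) = mex{2,1} = 0
G(7) = mex{0,2} = 1
G(8) = mex{1,0} = 2
G(9) = mex{2,1} = 0
G(10) = mex{0,2} = 1
G(11) = mex{1,0,0} = 2
G(12) = mex{2,1,1} = 0
G(13) = mex{0,2,2} = 1
G(14) = mex{1,0,0} = 2
G(15) = mex{2,1,1} = 0
G(16) = mex{0,2,2} = 1
G(17) = mex{1,0,0} = 2
G(18) = mex{2,1,1} = 0
G(19) = mex{0,2,2} = 1
G(20) = mex{1,0,0} = 2

2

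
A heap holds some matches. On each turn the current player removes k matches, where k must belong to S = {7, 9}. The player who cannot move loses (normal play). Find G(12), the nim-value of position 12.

n :  0  1  2  3  4  5  6  7  8  9 10 11 12
G :  0  0  0  0  0  0  0  1  1  1  1  1  1

1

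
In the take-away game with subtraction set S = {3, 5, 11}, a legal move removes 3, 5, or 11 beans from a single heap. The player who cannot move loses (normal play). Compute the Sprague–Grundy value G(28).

1

n :  0  1  2  3  4  5  6  7  8  9 10 11 12 13 14 15 16 17 18 19 20 21 22 23 24 25 26 27 28
G :  0  0  0  1  1  1  2  2  0  0  0  1  1  1  2  2  0  0  0  1  1  1  2  2  0  0  0  1  1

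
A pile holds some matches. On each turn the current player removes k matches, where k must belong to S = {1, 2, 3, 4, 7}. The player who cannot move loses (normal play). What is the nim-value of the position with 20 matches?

G(0) = 0
G(1) = mex{0} = 1
G(2) = mex{1,0} = 2
G(3) = mex{2,1,0} = 3
G(4) = mex{3,2,1,0} = 4
G(5) = mex{4,3,2,1} = 0
G(6) = mex{0,4,3,2} = 1
G(7) = mex{1,0,4,3,0} = 2
G(8) = mex{2,1,0,4,1} = 3
G(9) = mex{3,2,1,0,2} = 4
G(10) = mex{4,3,2,1,3} = 0
G(11) = mex{0,4,3,2,4} = 1
G(12) = mex{1,0,4,3,0} = 2
G(13) = mex{2,1,0,4,1} = 3
G(14) = mex{3,2,1,0,2} = 4
G(15) = mex{4,3,2,1,3} = 0
G(16) = mex{0,4,3,2,4} = 1
G(17) = mex{1,0,4,3,0} = 2
G(18) = mex{2,1,0,4,1} = 3
G(19) = mex{3,2,1,0,2} = 4
G(20) = mex{4,3,2,1,3} = 0

0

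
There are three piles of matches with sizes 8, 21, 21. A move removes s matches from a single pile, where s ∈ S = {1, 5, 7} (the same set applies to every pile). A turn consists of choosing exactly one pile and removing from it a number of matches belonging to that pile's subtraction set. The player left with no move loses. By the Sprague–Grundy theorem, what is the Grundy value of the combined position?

0

All piles use S = {1, 5, 7}:
n :  0  1  2  3  4  5  6  7  8  9 10 11 12 13 14 15 16 17 18 19 20 21
G :  0  1  0  1  0  1  0  1  0  1  0  1  0  1  0  1  0  1  0  1  0  1
Pile A: G(8) = 0.
Pile B: G(21) = 1.
Pile C: G(21) = 1.
Combined Grundy value = 0 ⊕ 1 ⊕ 1 = 0.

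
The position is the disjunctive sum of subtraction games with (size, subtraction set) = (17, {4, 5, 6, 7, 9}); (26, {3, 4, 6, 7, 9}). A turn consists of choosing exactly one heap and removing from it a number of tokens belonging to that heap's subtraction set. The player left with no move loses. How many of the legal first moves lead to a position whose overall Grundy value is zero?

2

Heap A, S = {4, 5, 6, 7, 9}:
n :  0  1  2  3  4  5  6  7  8  9 10 11 12 13 14 15 16 17
G :  0  0  0  0  1  1  1  1  2  2  2  2  3  0  0  0  0  1
G_A(17) = 1.
Heap B, S = {3, 4, 6, 7, 9}:
n :  0  1  2  3  4  5  6  7  8  9 10 11 12 13 14 15 16 17 18 19 20 21 22 23 24 25 26
G :  0  0  0  1  1  1  2  2  2  3  3  3  0  0  0  1  1  1  2  2  2  3  3  3  0  0  0
G_B(26) = 0.
Combined Grundy value = 1 ⊕ 0 = 1.
A winning move leaves total XOR = 0, i.e. changes one component's Grundy value g to g ⊕ X where X is the current total.
Heap A: need g' = 1⊕1 = 0. Options: 17−4→G=0, 17−5→G=3, 17−6→G=2, 17−7→G=2, 17−9→G=2. Hits: 1.
Heap B: need g' = 0⊕1 = 1. Options: 26−3→G=3, 26−4→G=3, 26−6→G=2, 26−7→G=2, 26−9→G=1. Hits: 1.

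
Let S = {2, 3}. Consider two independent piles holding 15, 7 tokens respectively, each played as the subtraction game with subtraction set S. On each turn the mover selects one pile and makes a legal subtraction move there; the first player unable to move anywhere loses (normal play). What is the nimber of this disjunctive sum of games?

All piles use S = {2, 3}:
n :  0  1  2  3  4  5  6  7  8  9 10 11 12 13 14 15
G :  0  0  1  1  2  0  0  1  1  2  0  0  1  1  2  0
Pile A: G(15) = 0.
Pile B: G(7) = 1.
Combined Grundy value = 0 ⊕ 1 = 1.

1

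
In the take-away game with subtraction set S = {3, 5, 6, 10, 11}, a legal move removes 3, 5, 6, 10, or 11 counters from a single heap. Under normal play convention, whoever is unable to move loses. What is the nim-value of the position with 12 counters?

G(0) = 0
G(1) = mex{} = 0
G(2) = mex{} = 0
G(3) = mex{0} = 1
G(4) = mex{0} = 1
G(5) = mex{0,0} = 1
G(6) = mex{1,0,0} = 2
G(7) = mex{1,0,0} = 2
G(8) = mex{1,1,0} = 2
G(9) = mex{2,1,1} = 0
G(10) = mex{2,1,1,0} = 3
G(11) = mex{2,2,1,0,0} = 3
G(12) = mex{0,2,2,0,0} = 1

1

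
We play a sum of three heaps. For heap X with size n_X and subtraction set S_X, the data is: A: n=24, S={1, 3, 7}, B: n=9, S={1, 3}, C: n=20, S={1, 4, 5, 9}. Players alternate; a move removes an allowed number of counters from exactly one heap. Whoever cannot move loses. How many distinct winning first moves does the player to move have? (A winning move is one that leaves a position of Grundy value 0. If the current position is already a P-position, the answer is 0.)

2

Heap A, S = {1, 3, 7}:
G(0) = 0
G(1) = mex{0} = 1
G(2) = mex{1} = 0
G(3) = mex{0,0} = 1
G(4) = mex{1,1} = 0
G(5) = mex{0,0} = 1
G(6) = mex{1,1} = 0
G(7) = mex{0,0,0} = 1
G(8) = mex{1,1,1} = 0
G(9) = mex{0,0,0} = 1
G(10) = mex{1,1,1} = 0
G(11) = mex{0,0,0} = 1
G(12) = mex{1,1,1} = 0
G(13) = mex{0,0,0} = 1
G(14) = mex{1,1,1} = 0
G(15) = mex{0,0,0} = 1
G(16) = mex{1,1,1} = 0
G(17) = mex{0,0,0} = 1
G(18) = mex{1,1,1} = 0
G(19) = mex{0,0,0} = 1
G(20) = mex{1,1,1} = 0
G(21) = mex{0,0,0} = 1
G(22) = mex{1,1,1} = 0
G(23) = mex{0,0,0} = 1
G(24) = mex{1,1,1} = 0
G_A(24) = 0.
Heap B, S = {1, 3}:
G(0) = 0
G(1) = mex{0} = 1
G(2) = mex{1} = 0
G(3) = mex{0,0} = 1
G(4) = mex{1,1} = 0
G(5) = mex{0,0} = 1
G(6) = mex{1,1} = 0
G(7) = mex{0,0} = 1
G(8) = mex{1,1} = 0
G(9) = mex{0,0} = 1
G_B(9) = 1.
Heap C, S = {1, 4, 5, 9}:
G(0) = 0
G(1) = mex{0} = 1
G(2) = mex{1} = 0
G(3) = mex{0} = 1
G(4) = mex{1,0} = 2
G(5) = mex{2,1,0} = 3
G(6) = mex{3,0,1} = 2
G(7) = mex{2,1,0} = 3
G(8) = mex{3,2,1} = 0
G(9) = mex{0,3,2,0} = 1
G(10) = mex{1,2,3,1} = 0
G(11) = mex{0,3,2,0} = 1
G(12) = mex{1,0,3,1} = 2
G(13) = mex{2,1,0,2} = 3
G(14) = mex{3,0,1,3} = 2
G(15) = mex{2,1,0,2} = 3
G(16) = mex{3,2,1,3} = 0
G(17) = mex{0,3,2,0} = 1
G(18) = mex{1,2,3,1} = 0
G(19) = mex{0,3,2,0} = 1
G(20) = mex{1,0,3,1} = 2
G_C(20) = 2.
Combined Grundy value = 0 ⊕ 1 ⊕ 2 = 3.
A winning move leaves total XOR = 0, i.e. changes one component's Grundy value g to g ⊕ X where X is the current total.
Heap A: need g' = 0⊕3 = 3. Options: 24−1→G=1, 24−3→G=1, 24−7→G=1. Hits: 0.
Heap B: need g' = 1⊕3 = 2. Options: 9−1→G=0, 9−3→G=0. Hits: 0.
Heap C: need g' = 2⊕3 = 1. Options: 20−1→G=1, 20−4→G=0, 20−5→G=3, 20−9→G=1. Hits: 2.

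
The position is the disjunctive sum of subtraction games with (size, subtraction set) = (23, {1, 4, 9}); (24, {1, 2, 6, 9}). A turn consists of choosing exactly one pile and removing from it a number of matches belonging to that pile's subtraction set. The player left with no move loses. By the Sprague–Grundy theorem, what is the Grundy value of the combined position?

Pile A, S = {1, 4, 9}:
G(0) = 0
G(1) = mex{0} = 1
G(2) = mex{1} = 0
G(3) = mex{0} = 1
G(4) = mex{1,0} = 2
G(5) = mex{2,1} = 0
G(6) = mex{0,0} = 1
G(7) = mex{1,1} = 0
G(8) = mex{0,2} = 1
G(9) = mex{1,0,0} = 2
G(10) = mex{2,1,1} = 0
G(11) = mex{0,0,0} = 1
G(12) = mex{1,1,1} = 0
G(13) = mex{0,2,2} = 1
G(14) = mex{1,0,0} = 2
G(15) = mex{2,1,1} = 0
G(16) = mex{0,0,0} = 1
G(17) = mex{1,1,1} = 0
G(18) = mex{0,2,2} = 1
G(19) = mex{1,0,0} = 2
G(20) = mex{2,1,1} = 0
G(21) = mex{0,0,0} = 1
G(22) = mex{1,1,1} = 0
G(23) = mex{0,2,2} = 1
G_A(23) = 1.
Pile B, S = {1, 2, 6, 9}:
G(0) = 0
G(1) = mex{0} = 1
G(2) = mex{1,0} = 2
G(3) = mex{2,1} = 0
G(4) = mex{0,2} = 1
G(5) = mex{1,0} = 2
G(6) = mex{2,1,0} = 3
G(7) = mex{3,2,1} = 0
G(8) = mex{0,3,2} = 1
G(9) = mex{1,0,0,0} = 2
G(10) = mex{2,1,1,1} = 0
G(11) = mex{0,2,2,2} = 1
G(12) = mex{1,0,3,0} = 2
G(13) = mex{2,1,0,1} = 3
G(14) = mex{3,2,1,2} = 0
G(15) = mex{0,3,2,3} = 1
G(16) = mex{1,0,0,0} = 2
G(17) = mex{2,1,1,1} = 0
G(18) = mex{0,2,2,2} = 1
G(19) = mex{1,0,3,0} = 2
G(20) = mex{2,1,0,1} = 3
G(21) = mex{3,2,1,2} = 0
G(22) = mex{0,3,2,3} = 1
G(23) = mex{1,0,0,0} = 2
G(24) = mex{2,1,1,1} = 0
G_B(24) = 0.
Combined Grundy value = 1 ⊕ 0 = 1.

1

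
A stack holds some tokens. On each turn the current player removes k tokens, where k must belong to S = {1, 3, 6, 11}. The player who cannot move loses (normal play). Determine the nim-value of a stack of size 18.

0

G(0) = 0
G(1) = mex{0} = 1
G(2) = mex{1} = 0
G(3) = mex{0,0} = 1
G(4) = mex{1,1} = 0
G(5) = mex{0,0} = 1
G(6) = mex{1,1,0} = 2
G(7) = mex{2,0,1} = 3
G(8) = mex{3,1,0} = 2
G(9) = mex{2,2,1} = 0
G(10) = mex{0,3,0} = 1
G(11) = mex{1,2,1,0} = 3
G(12) = mex{3,0,2,1} = 4
G(13) = mex{4,1,3,0} = 2
G(14) = mex{2,3,2,1} = 0
G(15) = mex{0,4,0,0} = 1
G(16) = mex{1,2,1,1} = 0
G(17) = mex{0,0,3,2} = 1
G(18) = mex{1,1,4,3} = 0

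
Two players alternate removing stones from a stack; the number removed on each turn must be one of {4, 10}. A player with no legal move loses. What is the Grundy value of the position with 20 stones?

1

n :  0  1  2  3  4  5  6  7  8  9 10 11 12 13 14 15 16 17 18 19 20
G :  0  0  0  0  1  1  1  1  0  0  2  2  1  1  0  0  0  0  1  1  1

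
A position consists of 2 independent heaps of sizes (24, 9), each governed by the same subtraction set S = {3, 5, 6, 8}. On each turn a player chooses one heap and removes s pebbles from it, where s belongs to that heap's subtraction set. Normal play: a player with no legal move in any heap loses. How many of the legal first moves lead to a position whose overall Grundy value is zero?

2

All heaps use S = {3, 5, 6, 8}:
n :  0  1  2  3  4  5  6  7  8  9 10 11 12 13 14 15 16 17 18 19 20 21 22 23 24
G :  0  0  0  1  1  1  2  2  2  3  3  0  0  0  1  1  1  2  2  2  3  3  0  0  0
Heap A: G(24) = 0.
Heap B: G(9) = 3.
Combined Grundy value = 0 ⊕ 3 = 3.
A winning move leaves total XOR = 0, i.e. changes one component's Grundy value g to g ⊕ X where X is the current total.
Heap A: need g' = 0⊕3 = 3. Options: 24−3→G=3, 24−5→G=2, 24−6→G=2, 24−8→G=1. Hits: 1.
Heap B: need g' = 3⊕3 = 0. Options: 9−3→G=2, 9−5→G=1, 9−6→G=1, 9−8→G=0. Hits: 1.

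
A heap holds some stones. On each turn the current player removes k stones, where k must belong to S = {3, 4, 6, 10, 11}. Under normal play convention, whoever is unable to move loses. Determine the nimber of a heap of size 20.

n :  0  1  2  3  4  5  6  7  8  9 10 11 12 13 14 15 16 17 18 19 20
G :  0  0  0  1  1  1  2  2  2  0  3  3  1  4  0  2  0  1  3  1  2

2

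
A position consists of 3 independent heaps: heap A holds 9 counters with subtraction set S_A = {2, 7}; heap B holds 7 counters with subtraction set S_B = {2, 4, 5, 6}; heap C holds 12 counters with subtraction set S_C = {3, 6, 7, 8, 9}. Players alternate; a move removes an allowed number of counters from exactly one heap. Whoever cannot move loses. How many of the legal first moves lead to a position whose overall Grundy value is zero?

Heap A, S = {2, 7}:
G(0) = 0
G(1) = mex{} = 0
G(2) = mex{0} = 1
G(3) = mex{0} = 1
G(4) = mex{1} = 0
G(5) = mex{1} = 0
G(6) = mex{0} = 1
G(7) = mex{0,0} = 1
G(8) = mex{1,0} = 2
G(9) = mex{1,1} = 0
G_A(9) = 0.
Heap B, S = {2, 4, 5, 6}:
n : 0 1 2 3 4 5 6 7
G : 0 0 1 1 2 2 3 3
G_B(7) = 3.
Heap C, S = {3, 6, 7, 8, 9}:
n :  0  1  2  3  4  5  6  7  8  9 10 11 12
G :  0  0  0  1  1  1  2  2  2  3  3  3  0
G_C(12) = 0.
Combined Grundy value = 0 ⊕ 3 ⊕ 0 = 3.
A winning move leaves total XOR = 0, i.e. changes one component's Grundy value g to g ⊕ X where X is the current total.
Heap A: need g' = 0⊕3 = 3. Options: 9−2→G=1, 9−7→G=1. Hits: 0.
Heap B: need g' = 3⊕3 = 0. Options: 7−2→G=2, 7−4→G=1, 7−5→G=1, 7−6→G=0. Hits: 1.
Heap C: need g' = 0⊕3 = 3. Options: 12−3→G=3, 12−6→G=2, 12−7→G=1, 12−8→G=1, 12−9→G=1. Hits: 1.

2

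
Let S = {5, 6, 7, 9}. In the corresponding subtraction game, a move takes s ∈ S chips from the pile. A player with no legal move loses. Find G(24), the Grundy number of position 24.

n :  0  1  2  3  4  5  6  7  8  9 10 11 12 13 14 15 16 17 18 19 20 21 22 23 24
G :  0  0  0  0  0  1  1  1  1  1  2  2  2  2  0  0  0  0  0  1  1  1  1  1  2

2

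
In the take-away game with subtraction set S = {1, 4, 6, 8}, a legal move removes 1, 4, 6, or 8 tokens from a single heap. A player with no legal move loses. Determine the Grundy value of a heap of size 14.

n :  0  1  2  3  4  5  6  7  8  9 10 11 12 13 14
G :  0  1  0  1  2  0  1  0  1  2  3  2  0  1  0

0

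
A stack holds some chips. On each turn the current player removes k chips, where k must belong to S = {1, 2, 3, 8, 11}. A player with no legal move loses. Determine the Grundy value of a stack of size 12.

n :  0  1  2  3  4  5  6  7  8  9 10 11 12
G :  0  1  2  3  0  1  2  3  4  0  1  2  3

3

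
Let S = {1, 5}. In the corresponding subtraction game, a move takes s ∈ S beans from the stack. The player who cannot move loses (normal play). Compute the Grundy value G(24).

0

n :  0  1  2  3  4  5  6  7  8  9 10 11 12 13 14 15 16 17 18 19 20 21 22 23 24
G :  0  1  0  1  0  1  0  1  0  1  0  1  0  1  0  1  0  1  0  1  0  1  0  1  0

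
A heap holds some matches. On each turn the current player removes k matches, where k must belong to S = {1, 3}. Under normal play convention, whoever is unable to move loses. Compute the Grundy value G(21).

1

G(0) = 0
G(1) = mex{0} = 1
G(2) = mex{1} = 0
G(3) = mex{0,0} = 1
G(4) = mex{1,1} = 0
G(5) = mex{0,0} = 1
G(6) = mex{1,1} = 0
G(7) = mex{0,0} = 1
G(8) = mex{1,1} = 0
G(9) = mex{0,0} = 1
G(10) = mex{1,1} = 0
G(11) = mex{0,0} = 1
G(12) = mex{1,1} = 0
G(13) = mex{0,0} = 1
G(14) = mex{1,1} = 0
G(15) = mex{0,0} = 1
G(16) = mex{1,1} = 0
G(17) = mex{0,0} = 1
G(18) = mex{1,1} = 0
G(19) = mex{0,0} = 1
G(20) = mex{1,1} = 0
G(21) = mex{0,0} = 1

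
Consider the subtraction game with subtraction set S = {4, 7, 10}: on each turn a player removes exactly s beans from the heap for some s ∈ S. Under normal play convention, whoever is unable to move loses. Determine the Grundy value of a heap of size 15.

0

n :  0  1  2  3  4  5  6  7  8  9 10 11 12 13 14 15
G :  0  0  0  0  1  1  1  1  2  2  2  2  3  3  0  0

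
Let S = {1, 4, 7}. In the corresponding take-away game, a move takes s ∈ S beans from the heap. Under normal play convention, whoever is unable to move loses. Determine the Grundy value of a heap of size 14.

1

n :  0  1  2  3  4  5  6  7  8  9 10 11 12 13 14
G :  0  1  0  1  2  0  1  2  0  1  0  1  2  0  1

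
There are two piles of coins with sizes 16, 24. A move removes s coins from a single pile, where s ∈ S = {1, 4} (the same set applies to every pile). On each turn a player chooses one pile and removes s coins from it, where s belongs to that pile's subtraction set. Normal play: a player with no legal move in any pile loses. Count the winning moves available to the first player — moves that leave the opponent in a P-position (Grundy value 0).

1

All piles use S = {1, 4}:
G(0) = 0
G(1) = mex{0} = 1
G(2) = mex{1} = 0
G(3) = mex{0} = 1
G(4) = mex{1,0} = 2
G(5) = mex{2,1} = 0
G(6) = mex{0,0} = 1
G(7) = mex{1,1} = 0
G(8) = mex{0,2} = 1
G(9) = mex{1,0} = 2
G(10) = mex{2,1} = 0
G(11) = mex{0,0} = 1
G(12) = mex{1,1} = 0
G(13) = mex{0,2} = 1
G(14) = mex{1,0} = 2
G(15) = mex{2,1} = 0
G(16) = mex{0,0} = 1
G(17) = mex{1,1} = 0
G(18) = mex{0,2} = 1
G(19) = mex{1,0} = 2
G(20) = mex{2,1} = 0
G(21) = mex{0,0} = 1
G(22) = mex{1,1} = 0
G(23) = mex{0,2} = 1
G(24) = mex{1,0} = 2
Pile A: G(16) = 1.
Pile B: G(24) = 2.
Combined Grundy value = 1 ⊕ 2 = 3.
A winning move leaves total XOR = 0, i.e. changes one component's Grundy value g to g ⊕ X where X is the current total.
Pile A: need g' = 1⊕3 = 2. Options: 16−1→G=0, 16−4→G=0. Hits: 0.
Pile B: need g' = 2⊕3 = 1. Options: 24−1→G=1, 24−4→G=0. Hits: 1.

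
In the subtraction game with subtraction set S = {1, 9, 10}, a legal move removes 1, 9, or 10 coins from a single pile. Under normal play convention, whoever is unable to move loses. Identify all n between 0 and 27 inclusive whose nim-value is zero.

0, 2, 4, 6, 8, 19, 21, 23, 25, 27

n :  0  1  2  3  4  5  6  7  8  9 10 11 12 13 14 15 16 17 18 19 20 21 22 23 24 25 26 27
G :  0  1  0  1  0  1  0  1  0  1  2  3  2  3  2  3  2  3  2  0  1  0  1  0  1  0  1  0
P-positions are exactly the n with G(n) = 0.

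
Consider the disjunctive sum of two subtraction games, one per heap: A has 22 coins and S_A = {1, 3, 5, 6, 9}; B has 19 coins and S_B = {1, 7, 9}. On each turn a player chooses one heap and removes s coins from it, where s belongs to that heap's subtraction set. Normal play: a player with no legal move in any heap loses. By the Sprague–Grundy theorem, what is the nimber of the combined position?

3

Heap A, S = {1, 3, 5, 6, 9}:
G(0) = 0
G(1) = mex{0} = 1
G(2) = mex{1} = 0
G(3) = mex{0,0} = 1
G(4) = mex{1,1} = 0
G(5) = mex{0,0,0} = 1
G(6) = mex{1,1,1,0} = 2
G(7) = mex{2,0,0,1} = 3
G(8) = mex{3,1,1,0} = 2
G(9) = mex{2,2,0,1,0} = 3
G(10) = mex{3,3,1,0,1} = 2
G(11) = mex{2,2,2,1,0} = 3
G(12) = mex{3,3,3,2,1} = 0
G(13) = mex{0,2,2,3,0} = 1
G(14) = mex{1,3,3,2,1} = 0
G(15) = mex{0,0,2,3,2} = 1
G(16) = mex{1,1,3,2,3} = 0
G(17) = mex{0,0,0,3,2} = 1
G(18) = mex{1,1,1,0,3} = 2
G(19) = mex{2,0,0,1,2} = 3
G(20) = mex{3,1,1,0,3} = 2
G(21) = mex{2,2,0,1,0} = 3
G(22) = mex{3,3,1,0,1} = 2
G_A(22) = 2.
Heap B, S = {1, 7, 9}:
G(0) = 0
G(1) = mex{0} = 1
G(2) = mex{1} = 0
G(3) = mex{0} = 1
G(4) = mex{1} = 0
G(5) = mex{0} = 1
G(6) = mex{1} = 0
G(7) = mex{0,0} = 1
G(8) = mex{1,1} = 0
G(9) = mex{0,0,0} = 1
G(10) = mex{1,1,1} = 0
G(11) = mex{0,0,0} = 1
G(12) = mex{1,1,1} = 0
G(13) = mex{0,0,0} = 1
G(14) = mex{1,1,1} = 0
G(15) = mex{0,0,0} = 1
G(16) = mex{1,1,1} = 0
G(17) = mex{0,0,0} = 1
G(18) = mex{1,1,1} = 0
G(19) = mex{0,0,0} = 1
G_B(19) = 1.
Combined Grundy value = 2 ⊕ 1 = 3.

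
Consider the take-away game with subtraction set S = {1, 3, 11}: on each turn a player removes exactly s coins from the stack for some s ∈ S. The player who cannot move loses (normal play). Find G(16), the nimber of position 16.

0

n :  0  1  2  3  4  5  6  7  8  9 10 11 12 13 14 15 16
G :  0  1  0  1  0  1  0  1  0  1  0  1  0  1  0  1  0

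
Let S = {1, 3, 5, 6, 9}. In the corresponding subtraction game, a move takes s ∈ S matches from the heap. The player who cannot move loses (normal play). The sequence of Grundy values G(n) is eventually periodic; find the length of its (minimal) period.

n :  0  1  2  3  4  5  6  7  8  9 10 11 12 13 14 15 16 17 18 19 20 21 22 23 24 25
G :  0  1  0  1  0  1  2  3  2  3  2  3  0  1  0  1  0  1  2  3  2  3  2  3  0  1
G(n+12) = G(n) holds for n = 0,…,8 (a full window of length max(S) = 9), so the sequence is purely periodic with period 12.

12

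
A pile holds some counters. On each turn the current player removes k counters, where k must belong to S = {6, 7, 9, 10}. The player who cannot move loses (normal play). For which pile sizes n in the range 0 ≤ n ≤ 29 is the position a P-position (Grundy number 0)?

G(0) = 0
G(1) = mex{} = 0
G(2) = mex{} = 0
G(3) = mex{} = 0
G(4) = mex{} = 0
G(5) = mex{} = 0
G(6) = mex{0} = 1
G(7) = mex{0,0} = 1
G(8) = mex{0,0} = 1
G(9) = mex{0,0,0} = 1
G(10) = mex{0,0,0,0} = 1
G(11) = mex{0,0,0,0} = 1
G(12) = mex{1,0,0,0} = 2
G(13) = mex{1,1,0,0} = 2
G(14) = mex{1,1,0,0} = 2
G(15) = mex{1,1,1,0} = 2
G(16) = mex{1,1,1,1} = 0
G(17) = mex{1,1,1,1} = 0
G(18) = mex{2,1,1,1} = 0
G(19) = mex{2,2,1,1} = 0
G(20) = mex{2,2,1,1} = 0
G(21) = mex{2,2,2,1} = 0
G(22) = mex{0,2,2,2} = 1
G(23) = mex{0,0,2,2} = 1
G(24) = mex{0,0,2,2} = 1
G(25) = mex{0,0,0,2} = 1
G(26) = mex{0,0,0,0} = 1
G(27) = mex{0,0,0,0} = 1
G(28) = mex{1,0,0,0} = 2
G(29) = mex{1,1,0,0} = 2
P-positions are exactly the n with G(n) = 0.

0, 1, 2, 3, 4, 5, 16, 17, 18, 19, 20, 21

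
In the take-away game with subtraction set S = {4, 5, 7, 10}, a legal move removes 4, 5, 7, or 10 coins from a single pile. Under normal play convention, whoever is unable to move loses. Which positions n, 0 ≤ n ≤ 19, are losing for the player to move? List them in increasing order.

G(0) = 0
G(1) = mex{} = 0
G(2) = mex{} = 0
G(3) = mex{} = 0
G(4) = mex{0} = 1
G(5) = mex{0,0} = 1
G(6) = mex{0,0} = 1
G(7) = mex{0,0,0} = 1
G(8) = mex{1,0,0} = 2
G(9) = mex{1,1,0} = 2
G(10) = mex{1,1,0,0} = 2
G(11) = mex{1,1,1,0} = 2
G(12) = mex{2,1,1,0} = 3
G(13) = mex{2,2,1,0} = 3
G(14) = mex{2,2,1,1} = 0
G(15) = mex{2,2,2,1} = 0
G(16) = mex{3,2,2,1} = 0
G(17) = mex{3,3,2,1} = 0
G(18) = mex{0,3,2,2} = 1
G(19) = mex{0,0,3,2} = 1
P-positions are exactly the n with G(n) = 0.

0, 1, 2, 3, 14, 15, 16, 17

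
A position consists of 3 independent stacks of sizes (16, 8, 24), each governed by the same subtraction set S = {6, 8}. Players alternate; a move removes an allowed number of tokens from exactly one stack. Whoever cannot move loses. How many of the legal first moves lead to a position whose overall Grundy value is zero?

0

All stacks use S = {6, 8}:
n :  0  1  2  3  4  5  6  7  8  9 10 11 12 13 14 15 16 17 18 19 20 21 22 23 24
G :  0  0  0  0  0  0  1  1  1  1  1  1  2  2  0  0  0  0  0  0  1  1  1  1  1
Stack A: G(16) = 0.
Stack B: G(8) = 1.
Stack C: G(24) = 1.
Combined Grundy value = 0 ⊕ 1 ⊕ 1 = 0.
A winning move leaves total XOR = 0, i.e. changes one component's Grundy value g to g ⊕ X where X is the current total.
Stack A: target g' = 0⊕0 = 0, but every legal move changes the Grundy value (mex property), so 0 moves.
Stack B: target g' = 1⊕0 = 1, but every legal move changes the Grundy value (mex property), so 0 moves.
Stack C: target g' = 1⊕0 = 1, but every legal move changes the Grundy value (mex property), so 0 moves.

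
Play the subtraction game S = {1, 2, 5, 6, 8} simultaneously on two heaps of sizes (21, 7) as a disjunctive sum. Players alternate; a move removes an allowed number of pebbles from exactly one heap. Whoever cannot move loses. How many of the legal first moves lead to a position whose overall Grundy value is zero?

0

All heaps use S = {1, 2, 5, 6, 8}:
G(0) = 0
G(1) = mex{0} = 1
G(2) = mex{1,0} = 2
G(3) = mex{2,1} = 0
G(4) = mex{0,2} = 1
G(5) = mex{1,0,0} = 2
G(6) = mex{2,1,1,0} = 3
G(7) = mex{3,2,2,1} = 0
G(8) = mex{0,3,0,2,0} = 1
G(9) = mex{1,0,1,0,1} = 2
G(10) = mex{2,1,2,1,2} = 0
G(11) = mex{0,2,3,2,0} = 1
G(12) = mex{1,0,0,3,1} = 2
G(13) = mex{2,1,1,0,2} = 3
G(14) = mex{3,2,2,1,3} = 0
G(15) = mex{0,3,0,2,0} = 1
G(16) = mex{1,0,1,0,1} = 2
G(17) = mex{2,1,2,1,2} = 0
G(18) = mex{0,2,3,2,0} = 1
G(19) = mex{1,0,0,3,1} = 2
G(20) = mex{2,1,1,0,2} = 3
G(21) = mex{3,2,2,1,3} = 0
Heap A: G(21) = 0.
Heap B: G(7) = 0.
Combined Grundy value = 0 ⊕ 0 = 0.
A winning move leaves total XOR = 0, i.e. changes one component's Grundy value g to g ⊕ X where X is the current total.
Heap A: target g' = 0⊕0 = 0, but every legal move changes the Grundy value (mex property), so 0 moves.
Heap B: target g' = 0⊕0 = 0, but every legal move changes the Grundy value (mex property), so 0 moves.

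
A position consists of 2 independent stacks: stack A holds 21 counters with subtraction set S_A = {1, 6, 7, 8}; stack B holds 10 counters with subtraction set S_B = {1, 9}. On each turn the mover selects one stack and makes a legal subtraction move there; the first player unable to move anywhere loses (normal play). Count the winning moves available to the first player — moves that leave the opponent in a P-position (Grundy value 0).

Stack A, S = {1, 6, 7, 8}:
n :  0  1  2  3  4  5  6  7  8  9 10 11 12 13 14 15 16 17 18 19 20 21
G :  0  1  0  1  0  1  2  3  2  3  2  3  4  0  1  0  1  0  1  2  3  2
G_A(21) = 2.
Stack B, S = {1, 9}:
n :  0  1  2  3  4  5  6  7  8  9 10
G :  0  1  0  1  0  1  0  1  0  1  0
G_B(10) = 0.
Combined Grundy value = 2 ⊕ 0 = 2.
A winning move leaves total XOR = 0, i.e. changes one component's Grundy value g to g ⊕ X where X is the current total.
Stack A: need g' = 2⊕2 = 0. Options: 21−1→G=3, 21−6→G=0, 21−7→G=1, 21−8→G=0. Hits: 2.
Stack B: need g' = 0⊕2 = 2. Options: 10−1→G=1, 10−9→G=1. Hits: 0.

2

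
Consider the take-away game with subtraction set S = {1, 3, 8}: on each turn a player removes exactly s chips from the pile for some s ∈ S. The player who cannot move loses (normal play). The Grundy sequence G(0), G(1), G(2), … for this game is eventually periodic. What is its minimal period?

11

G(0) = 0
G(1) = mex{0} = 1
G(2) = mex{1} = 0
G(3) = mex{0,0} = 1
G(4) = mex{1,1} = 0
G(5) = mex{0,0} = 1
G(6) = mex{1,1} = 0
G(7) = mex{0,0} = 1
G(8) = mex{1,1,0} = 2
G(9) = mex{2,0,1} = 3
G(10) = mex{3,1,0} = 2
G(11) = mex{2,2,1} = 0
G(12) = mex{0,3,0} = 1
G(13) = mex{1,2,1} = 0
G(14) = mex{0,0,0} = 1
G(15) = mex{1,1,1} = 0
G(16) = mex{0,0,2} = 1
G(17) = mex{1,1,3} = 0
G(18) = mex{0,0,2} = 1
G(19) = mex{1,1,0} = 2
G(20) = mex{2,0,1} = 3
G(21) = mex{3,1,0} = 2
G(22) = mex{2,2,1} = 0
G(23) = mex{0,3,0} = 1
G(n+11) = G(n) holds for n = 0,…,7 (a full window of length max(S) = 8), so the sequence is purely periodic with period 11.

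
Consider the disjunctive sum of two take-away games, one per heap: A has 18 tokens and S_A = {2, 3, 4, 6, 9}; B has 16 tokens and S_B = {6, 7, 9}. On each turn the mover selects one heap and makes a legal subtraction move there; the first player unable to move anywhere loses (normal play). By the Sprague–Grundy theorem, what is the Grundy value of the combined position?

Heap A, S = {2, 3, 4, 6, 9}:
G(0) = 0
G(1) = mex{} = 0
G(2) = mex{0} = 1
G(3) = mex{0,0} = 1
G(4) = mex{1,0,0} = 2
G(5) = mex{1,1,0} = 2
G(6) = mex{2,1,1,0} = 3
G(7) = mex{2,2,1,0} = 3
G(8) = mex{3,2,2,1} = 0
G(9) = mex{3,3,2,1,0} = 4
G(10) = mex{0,3,3,2,0} = 1
G(11) = mex{4,0,3,2,1} = 5
G(12) = mex{1,4,0,3,1} = 2
G(13) = mex{5,1,4,3,2} = 0
G(14) = mex{2,5,1,0,2} = 3
G(15) = mex{0,2,5,4,3} = 1
G(16) = mex{3,0,2,1,3} = 4
G(17) = mex{1,3,0,5,0} = 2
G(18) = mex{4,1,3,2,4} = 0
G_A(18) = 0.
Heap B, S = {6, 7, 9}:
n :  0  1  2  3  4  5  6  7  8  9 10 11 12 13 14 15 16
G :  0  0  0  0  0  0  1  1  1  1  1  1  2  2  2  0  0
G_B(16) = 0.
Combined Grundy value = 0 ⊕ 0 = 0.

0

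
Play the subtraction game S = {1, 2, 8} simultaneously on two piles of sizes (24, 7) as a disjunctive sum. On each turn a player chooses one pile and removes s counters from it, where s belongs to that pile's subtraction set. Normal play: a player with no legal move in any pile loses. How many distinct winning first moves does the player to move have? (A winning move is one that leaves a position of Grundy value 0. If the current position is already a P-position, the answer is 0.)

3

All piles use S = {1, 2, 8}:
n :  0  1  2  3  4  5  6  7  8  9 10 11 12 13 14 15 16 17 18 19 20 21 22 23 24
G :  0  1  2  0  1  2  0  1  2  0  1  2  0  1  2  0  1  2  0  1  2  0  1  2  0
Pile A: G(24) = 0.
Pile B: G(7) = 1.
Combined Grundy value = 0 ⊕ 1 = 1.
A winning move leaves total XOR = 0, i.e. changes one component's Grundy value g to g ⊕ X where X is the current total.
Pile A: need g' = 0⊕1 = 1. Options: 24−1→G=2, 24−2→G=1, 24−8→G=1. Hits: 2.
Pile B: need g' = 1⊕1 = 0. Options: 7−1→G=0, 7−2→G=2. Hits: 1.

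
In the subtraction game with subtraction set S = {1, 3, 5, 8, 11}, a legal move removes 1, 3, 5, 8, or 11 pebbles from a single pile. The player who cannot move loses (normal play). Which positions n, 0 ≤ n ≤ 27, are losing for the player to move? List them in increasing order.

0, 2, 4, 6, 16, 18, 20, 22

G(0) = 0
G(1) = mex{0} = 1
G(2) = mex{1} = 0
G(3) = mex{0,0} = 1
G(4) = mex{1,1} = 0
G(5) = mex{0,0,0} = 1
G(6) = mex{1,1,1} = 0
G(7) = mex{0,0,0} = 1
G(8) = mex{1,1,1,0} = 2
G(9) = mex{2,0,0,1} = 3
G(10) = mex{3,1,1,0} = 2
G(11) = mex{2,2,0,1,0} = 3
G(12) = mex{3,3,1,0,1} = 2
G(13) = mex{2,2,2,1,0} = 3
G(14) = mex{3,3,3,0,1} = 2
G(15) = mex{2,2,2,1,0} = 3
G(16) = mex{3,3,3,2,1} = 0
G(17) = mex{0,2,2,3,0} = 1
G(18) = mex{1,3,3,2,1} = 0
G(19) = mex{0,0,2,3,2} = 1
G(20) = mex{1,1,3,2,3} = 0
G(21) = mex{0,0,0,3,2} = 1
G(22) = mex{1,1,1,2,3} = 0
G(23) = mex{0,0,0,3,2} = 1
G(24) = mex{1,1,1,0,3} = 2
G(25) = mex{2,0,0,1,2} = 3
G(26) = mex{3,1,1,0,3} = 2
G(27) = mex{2,2,0,1,0} = 3
P-positions are exactly the n with G(n) = 0.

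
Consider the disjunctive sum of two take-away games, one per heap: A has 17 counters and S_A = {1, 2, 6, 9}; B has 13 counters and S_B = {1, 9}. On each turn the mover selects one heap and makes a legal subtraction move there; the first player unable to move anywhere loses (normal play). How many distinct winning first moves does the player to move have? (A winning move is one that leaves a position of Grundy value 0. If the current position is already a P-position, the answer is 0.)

5

Heap A, S = {1, 2, 6, 9}:
n :  0  1  2  3  4  5  6  7  8  9 10 11 12 13 14 15 16 17
G :  0  1  2  0  1  2  3  0  1  2  0  1  2  3  0  1  2  0
G_A(17) = 0.
Heap B, S = {1, 9}:
n :  0  1  2  3  4  5  6  7  8  9 10 11 12 13
G :  0  1  0  1  0  1  0  1  0  1  0  1  0  1
G_B(13) = 1.
Combined Grundy value = 0 ⊕ 1 = 1.
A winning move leaves total XOR = 0, i.e. changes one component's Grundy value g to g ⊕ X where X is the current total.
Heap A: need g' = 0⊕1 = 1. Options: 17−1→G=2, 17−2→G=1, 17−6→G=1, 17−9→G=1. Hits: 3.
Heap B: need g' = 1⊕1 = 0. Options: 13−1→G=0, 13−9→G=0. Hits: 2.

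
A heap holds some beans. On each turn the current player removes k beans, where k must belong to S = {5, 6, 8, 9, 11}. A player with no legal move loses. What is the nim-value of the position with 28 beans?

2

G(0) = 0
G(1) = mex{} = 0
G(2) = mex{} = 0
G(3) = mex{} = 0
G(4) = mex{} = 0
G(5) = mex{0} = 1
G(6) = mex{0,0} = 1
G(7) = mex{0,0} = 1
G(8) = mex{0,0,0} = 1
G(9) = mex{0,0,0,0} = 1
G(10) = mex{1,0,0,0} = 2
G(11) = mex{1,1,0,0,0} = 2
G(12) = mex{1,1,0,0,0} = 2
G(13) = mex{1,1,1,0,0} = 2
G(14) = mex{1,1,1,1,0} = 2
G(15) = mex{2,1,1,1,0} = 3
G(16) = mex{2,2,1,1,1} = 0
G(17) = mex{2,2,1,1,1} = 0
G(18) = mex{2,2,2,1,1} = 0
G(19) = mex{2,2,2,2,1} = 0
G(20) = mex{3,2,2,2,1} = 0
G(21) = mex{0,3,2,2,2} = 1
G(22) = mex{0,0,2,2,2} = 1
G(23) = mex{0,0,3,2,2} = 1
G(24) = mex{0,0,0,3,2} = 1
G(25) = mex{0,0,0,0,2} = 1
G(26) = mex{1,0,0,0,3} = 2
G(27) = mex{1,1,0,0,0} = 2
G(28) = mex{1,1,0,0,0} = 2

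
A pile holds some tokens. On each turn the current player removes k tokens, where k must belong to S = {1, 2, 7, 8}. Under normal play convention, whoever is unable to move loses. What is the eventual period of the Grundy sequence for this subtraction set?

3

G(0) = 0
G(1) = mex{0} = 1
G(2) = mex{1,0} = 2
G(3) = mex{2,1} = 0
G(4) = mex{0,2} = 1
G(5) = mex{1,0} = 2
G(6) = mex{2,1} = 0
G(7) = mex{0,2,0} = 1
G(8) = mex{1,0,1,0} = 2
G(9) = mex{2,1,2,1} = 0
G(10) = mex{0,2,0,2} = 1
G(11) = mex{1,0,1,0} = 2
G(12) = mex{2,1,2,1} = 0
G(13) = mex{0,2,0,2} = 1
G(14) = mex{1,0,1,0} = 2
G(n+3) = G(n) holds for n = 0,…,7 (a full window of length max(S) = 8), so the sequence is purely periodic with period 3.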